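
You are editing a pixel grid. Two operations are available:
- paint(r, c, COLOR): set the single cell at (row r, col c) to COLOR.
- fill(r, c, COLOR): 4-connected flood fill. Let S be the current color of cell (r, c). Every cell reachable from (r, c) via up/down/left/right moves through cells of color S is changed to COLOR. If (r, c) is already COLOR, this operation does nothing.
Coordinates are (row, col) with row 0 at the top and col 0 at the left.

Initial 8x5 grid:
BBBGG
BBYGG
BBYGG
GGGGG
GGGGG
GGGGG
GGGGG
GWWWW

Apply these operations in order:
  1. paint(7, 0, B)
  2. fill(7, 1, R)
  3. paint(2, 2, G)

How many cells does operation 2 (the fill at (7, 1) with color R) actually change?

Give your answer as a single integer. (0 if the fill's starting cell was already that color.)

Answer: 4

Derivation:
After op 1 paint(7,0,B):
BBBGG
BBYGG
BBYGG
GGGGG
GGGGG
GGGGG
GGGGG
BWWWW
After op 2 fill(7,1,R) [4 cells changed]:
BBBGG
BBYGG
BBYGG
GGGGG
GGGGG
GGGGG
GGGGG
BRRRR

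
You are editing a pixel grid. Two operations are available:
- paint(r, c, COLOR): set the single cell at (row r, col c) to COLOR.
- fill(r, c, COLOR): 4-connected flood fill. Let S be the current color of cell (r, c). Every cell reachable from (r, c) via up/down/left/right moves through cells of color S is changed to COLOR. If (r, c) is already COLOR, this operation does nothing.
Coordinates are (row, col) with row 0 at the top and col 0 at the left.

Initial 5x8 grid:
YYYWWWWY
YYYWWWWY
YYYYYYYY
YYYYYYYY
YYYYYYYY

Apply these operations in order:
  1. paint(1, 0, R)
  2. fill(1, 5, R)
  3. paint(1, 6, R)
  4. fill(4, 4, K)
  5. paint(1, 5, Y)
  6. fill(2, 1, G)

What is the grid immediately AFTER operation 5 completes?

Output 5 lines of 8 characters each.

Answer: KKKRRRRK
RKKRRYRK
KKKKKKKK
KKKKKKKK
KKKKKKKK

Derivation:
After op 1 paint(1,0,R):
YYYWWWWY
RYYWWWWY
YYYYYYYY
YYYYYYYY
YYYYYYYY
After op 2 fill(1,5,R) [8 cells changed]:
YYYRRRRY
RYYRRRRY
YYYYYYYY
YYYYYYYY
YYYYYYYY
After op 3 paint(1,6,R):
YYYRRRRY
RYYRRRRY
YYYYYYYY
YYYYYYYY
YYYYYYYY
After op 4 fill(4,4,K) [31 cells changed]:
KKKRRRRK
RKKRRRRK
KKKKKKKK
KKKKKKKK
KKKKKKKK
After op 5 paint(1,5,Y):
KKKRRRRK
RKKRRYRK
KKKKKKKK
KKKKKKKK
KKKKKKKK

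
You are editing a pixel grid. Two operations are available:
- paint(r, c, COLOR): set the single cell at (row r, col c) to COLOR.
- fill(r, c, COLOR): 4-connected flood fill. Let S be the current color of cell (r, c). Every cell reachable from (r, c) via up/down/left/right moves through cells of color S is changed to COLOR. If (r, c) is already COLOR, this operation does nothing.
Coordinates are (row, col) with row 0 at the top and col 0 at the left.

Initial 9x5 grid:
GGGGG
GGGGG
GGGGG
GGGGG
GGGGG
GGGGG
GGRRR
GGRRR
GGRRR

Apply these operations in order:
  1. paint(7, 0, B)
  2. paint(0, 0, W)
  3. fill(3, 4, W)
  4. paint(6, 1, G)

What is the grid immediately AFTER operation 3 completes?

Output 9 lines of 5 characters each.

After op 1 paint(7,0,B):
GGGGG
GGGGG
GGGGG
GGGGG
GGGGG
GGGGG
GGRRR
BGRRR
GGRRR
After op 2 paint(0,0,W):
WGGGG
GGGGG
GGGGG
GGGGG
GGGGG
GGGGG
GGRRR
BGRRR
GGRRR
After op 3 fill(3,4,W) [34 cells changed]:
WWWWW
WWWWW
WWWWW
WWWWW
WWWWW
WWWWW
WWRRR
BWRRR
WWRRR

Answer: WWWWW
WWWWW
WWWWW
WWWWW
WWWWW
WWWWW
WWRRR
BWRRR
WWRRR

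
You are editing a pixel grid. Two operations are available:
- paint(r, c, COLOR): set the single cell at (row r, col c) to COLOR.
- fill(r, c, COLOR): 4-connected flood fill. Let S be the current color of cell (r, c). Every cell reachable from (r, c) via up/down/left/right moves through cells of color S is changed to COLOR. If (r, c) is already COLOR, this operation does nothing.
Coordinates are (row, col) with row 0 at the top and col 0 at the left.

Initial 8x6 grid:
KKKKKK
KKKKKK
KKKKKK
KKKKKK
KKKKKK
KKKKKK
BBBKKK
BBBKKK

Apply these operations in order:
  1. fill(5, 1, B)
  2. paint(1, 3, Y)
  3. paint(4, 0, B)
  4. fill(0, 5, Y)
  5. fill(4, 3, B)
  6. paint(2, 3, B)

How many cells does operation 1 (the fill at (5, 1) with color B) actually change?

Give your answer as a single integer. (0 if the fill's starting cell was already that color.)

After op 1 fill(5,1,B) [42 cells changed]:
BBBBBB
BBBBBB
BBBBBB
BBBBBB
BBBBBB
BBBBBB
BBBBBB
BBBBBB

Answer: 42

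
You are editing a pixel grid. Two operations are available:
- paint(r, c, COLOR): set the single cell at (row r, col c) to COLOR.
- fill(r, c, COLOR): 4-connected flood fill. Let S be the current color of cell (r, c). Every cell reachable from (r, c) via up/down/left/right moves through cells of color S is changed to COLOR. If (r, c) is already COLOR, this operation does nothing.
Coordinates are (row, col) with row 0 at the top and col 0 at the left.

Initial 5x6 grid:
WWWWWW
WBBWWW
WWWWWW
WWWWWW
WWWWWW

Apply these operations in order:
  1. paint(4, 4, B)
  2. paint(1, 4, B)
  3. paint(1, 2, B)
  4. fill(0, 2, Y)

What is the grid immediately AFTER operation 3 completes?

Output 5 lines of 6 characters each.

Answer: WWWWWW
WBBWBW
WWWWWW
WWWWWW
WWWWBW

Derivation:
After op 1 paint(4,4,B):
WWWWWW
WBBWWW
WWWWWW
WWWWWW
WWWWBW
After op 2 paint(1,4,B):
WWWWWW
WBBWBW
WWWWWW
WWWWWW
WWWWBW
After op 3 paint(1,2,B):
WWWWWW
WBBWBW
WWWWWW
WWWWWW
WWWWBW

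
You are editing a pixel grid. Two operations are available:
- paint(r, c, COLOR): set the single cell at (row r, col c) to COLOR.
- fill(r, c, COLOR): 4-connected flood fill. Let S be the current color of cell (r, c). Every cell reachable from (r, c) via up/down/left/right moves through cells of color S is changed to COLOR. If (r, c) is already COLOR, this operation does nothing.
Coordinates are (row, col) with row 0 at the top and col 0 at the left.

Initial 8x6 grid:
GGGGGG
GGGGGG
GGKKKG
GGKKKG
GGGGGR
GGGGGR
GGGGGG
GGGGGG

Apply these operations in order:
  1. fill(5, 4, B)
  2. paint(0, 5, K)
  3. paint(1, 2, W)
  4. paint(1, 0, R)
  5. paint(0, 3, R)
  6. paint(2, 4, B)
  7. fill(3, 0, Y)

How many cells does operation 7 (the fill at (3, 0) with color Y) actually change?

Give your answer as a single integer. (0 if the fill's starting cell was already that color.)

After op 1 fill(5,4,B) [40 cells changed]:
BBBBBB
BBBBBB
BBKKKB
BBKKKB
BBBBBR
BBBBBR
BBBBBB
BBBBBB
After op 2 paint(0,5,K):
BBBBBK
BBBBBB
BBKKKB
BBKKKB
BBBBBR
BBBBBR
BBBBBB
BBBBBB
After op 3 paint(1,2,W):
BBBBBK
BBWBBB
BBKKKB
BBKKKB
BBBBBR
BBBBBR
BBBBBB
BBBBBB
After op 4 paint(1,0,R):
BBBBBK
RBWBBB
BBKKKB
BBKKKB
BBBBBR
BBBBBR
BBBBBB
BBBBBB
After op 5 paint(0,3,R):
BBBRBK
RBWBBB
BBKKKB
BBKKKB
BBBBBR
BBBBBR
BBBBBB
BBBBBB
After op 6 paint(2,4,B):
BBBRBK
RBWBBB
BBKKBB
BBKKKB
BBBBBR
BBBBBR
BBBBBB
BBBBBB
After op 7 fill(3,0,Y) [30 cells changed]:
YYYRBK
RYWBBB
YYKKBB
YYKKKB
YYYYYR
YYYYYR
YYYYYY
YYYYYY

Answer: 30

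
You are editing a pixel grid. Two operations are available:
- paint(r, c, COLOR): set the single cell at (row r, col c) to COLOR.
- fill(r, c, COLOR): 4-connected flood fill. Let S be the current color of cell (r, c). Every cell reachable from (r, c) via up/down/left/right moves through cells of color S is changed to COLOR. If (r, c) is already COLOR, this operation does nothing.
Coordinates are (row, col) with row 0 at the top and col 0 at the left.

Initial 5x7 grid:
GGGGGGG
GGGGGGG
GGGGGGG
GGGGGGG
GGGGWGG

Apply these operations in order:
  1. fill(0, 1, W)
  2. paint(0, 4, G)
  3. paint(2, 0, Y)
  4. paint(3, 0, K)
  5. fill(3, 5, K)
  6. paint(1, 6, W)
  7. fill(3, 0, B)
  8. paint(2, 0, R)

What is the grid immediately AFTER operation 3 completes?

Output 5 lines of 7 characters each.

After op 1 fill(0,1,W) [34 cells changed]:
WWWWWWW
WWWWWWW
WWWWWWW
WWWWWWW
WWWWWWW
After op 2 paint(0,4,G):
WWWWGWW
WWWWWWW
WWWWWWW
WWWWWWW
WWWWWWW
After op 3 paint(2,0,Y):
WWWWGWW
WWWWWWW
YWWWWWW
WWWWWWW
WWWWWWW

Answer: WWWWGWW
WWWWWWW
YWWWWWW
WWWWWWW
WWWWWWW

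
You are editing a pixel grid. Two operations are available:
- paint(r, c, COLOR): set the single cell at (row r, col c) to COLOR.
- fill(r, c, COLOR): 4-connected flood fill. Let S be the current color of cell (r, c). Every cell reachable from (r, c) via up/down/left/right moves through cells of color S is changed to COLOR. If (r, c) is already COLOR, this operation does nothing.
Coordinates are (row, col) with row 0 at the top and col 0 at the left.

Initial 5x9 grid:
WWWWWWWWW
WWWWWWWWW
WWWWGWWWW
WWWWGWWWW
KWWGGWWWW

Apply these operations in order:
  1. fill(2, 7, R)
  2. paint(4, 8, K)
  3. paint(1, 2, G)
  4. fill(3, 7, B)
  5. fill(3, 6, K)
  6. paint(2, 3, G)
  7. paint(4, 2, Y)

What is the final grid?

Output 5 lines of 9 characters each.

After op 1 fill(2,7,R) [40 cells changed]:
RRRRRRRRR
RRRRRRRRR
RRRRGRRRR
RRRRGRRRR
KRRGGRRRR
After op 2 paint(4,8,K):
RRRRRRRRR
RRRRRRRRR
RRRRGRRRR
RRRRGRRRR
KRRGGRRRK
After op 3 paint(1,2,G):
RRRRRRRRR
RRGRRRRRR
RRRRGRRRR
RRRRGRRRR
KRRGGRRRK
After op 4 fill(3,7,B) [38 cells changed]:
BBBBBBBBB
BBGBBBBBB
BBBBGBBBB
BBBBGBBBB
KBBGGBBBK
After op 5 fill(3,6,K) [38 cells changed]:
KKKKKKKKK
KKGKKKKKK
KKKKGKKKK
KKKKGKKKK
KKKGGKKKK
After op 6 paint(2,3,G):
KKKKKKKKK
KKGKKKKKK
KKKGGKKKK
KKKKGKKKK
KKKGGKKKK
After op 7 paint(4,2,Y):
KKKKKKKKK
KKGKKKKKK
KKKGGKKKK
KKKKGKKKK
KKYGGKKKK

Answer: KKKKKKKKK
KKGKKKKKK
KKKGGKKKK
KKKKGKKKK
KKYGGKKKK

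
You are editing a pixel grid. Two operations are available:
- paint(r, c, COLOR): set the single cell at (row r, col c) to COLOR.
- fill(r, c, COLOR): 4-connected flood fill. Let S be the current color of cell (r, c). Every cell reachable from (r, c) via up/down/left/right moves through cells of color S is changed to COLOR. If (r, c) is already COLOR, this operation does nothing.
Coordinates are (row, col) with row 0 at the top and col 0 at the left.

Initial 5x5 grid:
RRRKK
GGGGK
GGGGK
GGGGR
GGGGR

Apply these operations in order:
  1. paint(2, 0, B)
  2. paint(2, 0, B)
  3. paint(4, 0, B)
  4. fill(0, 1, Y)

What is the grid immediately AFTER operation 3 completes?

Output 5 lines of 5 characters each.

Answer: RRRKK
GGGGK
BGGGK
GGGGR
BGGGR

Derivation:
After op 1 paint(2,0,B):
RRRKK
GGGGK
BGGGK
GGGGR
GGGGR
After op 2 paint(2,0,B):
RRRKK
GGGGK
BGGGK
GGGGR
GGGGR
After op 3 paint(4,0,B):
RRRKK
GGGGK
BGGGK
GGGGR
BGGGR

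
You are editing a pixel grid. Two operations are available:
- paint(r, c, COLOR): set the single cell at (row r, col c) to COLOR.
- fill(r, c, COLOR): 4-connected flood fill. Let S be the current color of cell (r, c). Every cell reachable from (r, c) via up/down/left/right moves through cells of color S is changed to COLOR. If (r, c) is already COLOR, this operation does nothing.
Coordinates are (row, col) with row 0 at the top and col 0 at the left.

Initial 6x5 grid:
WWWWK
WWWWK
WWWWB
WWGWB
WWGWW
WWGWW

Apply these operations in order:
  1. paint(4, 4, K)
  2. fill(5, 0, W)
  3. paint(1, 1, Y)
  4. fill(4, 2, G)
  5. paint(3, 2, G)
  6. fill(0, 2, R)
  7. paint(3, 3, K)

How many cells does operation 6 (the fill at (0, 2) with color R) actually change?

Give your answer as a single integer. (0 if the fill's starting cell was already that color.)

Answer: 21

Derivation:
After op 1 paint(4,4,K):
WWWWK
WWWWK
WWWWB
WWGWB
WWGWK
WWGWW
After op 2 fill(5,0,W) [0 cells changed]:
WWWWK
WWWWK
WWWWB
WWGWB
WWGWK
WWGWW
After op 3 paint(1,1,Y):
WWWWK
WYWWK
WWWWB
WWGWB
WWGWK
WWGWW
After op 4 fill(4,2,G) [0 cells changed]:
WWWWK
WYWWK
WWWWB
WWGWB
WWGWK
WWGWW
After op 5 paint(3,2,G):
WWWWK
WYWWK
WWWWB
WWGWB
WWGWK
WWGWW
After op 6 fill(0,2,R) [21 cells changed]:
RRRRK
RYRRK
RRRRB
RRGRB
RRGRK
RRGRR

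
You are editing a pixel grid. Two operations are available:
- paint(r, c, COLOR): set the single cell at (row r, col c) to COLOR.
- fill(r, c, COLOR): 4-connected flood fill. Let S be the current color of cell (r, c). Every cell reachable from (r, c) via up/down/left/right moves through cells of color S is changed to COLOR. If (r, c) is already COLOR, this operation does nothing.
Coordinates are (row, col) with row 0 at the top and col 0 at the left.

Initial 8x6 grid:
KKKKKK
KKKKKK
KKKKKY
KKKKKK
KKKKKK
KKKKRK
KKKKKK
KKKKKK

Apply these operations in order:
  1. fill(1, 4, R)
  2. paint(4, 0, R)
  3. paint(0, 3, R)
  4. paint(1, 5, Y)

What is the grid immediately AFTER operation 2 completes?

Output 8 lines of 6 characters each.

Answer: RRRRRR
RRRRRR
RRRRRY
RRRRRR
RRRRRR
RRRRRR
RRRRRR
RRRRRR

Derivation:
After op 1 fill(1,4,R) [46 cells changed]:
RRRRRR
RRRRRR
RRRRRY
RRRRRR
RRRRRR
RRRRRR
RRRRRR
RRRRRR
After op 2 paint(4,0,R):
RRRRRR
RRRRRR
RRRRRY
RRRRRR
RRRRRR
RRRRRR
RRRRRR
RRRRRR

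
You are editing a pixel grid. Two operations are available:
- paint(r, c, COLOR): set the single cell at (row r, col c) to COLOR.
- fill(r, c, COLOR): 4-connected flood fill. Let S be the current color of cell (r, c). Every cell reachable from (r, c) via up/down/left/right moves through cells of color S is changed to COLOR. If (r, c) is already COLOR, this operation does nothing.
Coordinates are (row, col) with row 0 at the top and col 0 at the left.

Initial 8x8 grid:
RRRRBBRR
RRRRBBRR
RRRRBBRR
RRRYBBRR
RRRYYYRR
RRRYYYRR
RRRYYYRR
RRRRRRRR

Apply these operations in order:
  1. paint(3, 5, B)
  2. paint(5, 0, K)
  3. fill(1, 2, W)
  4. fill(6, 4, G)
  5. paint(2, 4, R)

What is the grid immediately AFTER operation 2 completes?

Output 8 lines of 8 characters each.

After op 1 paint(3,5,B):
RRRRBBRR
RRRRBBRR
RRRRBBRR
RRRYBBRR
RRRYYYRR
RRRYYYRR
RRRYYYRR
RRRRRRRR
After op 2 paint(5,0,K):
RRRRBBRR
RRRRBBRR
RRRRBBRR
RRRYBBRR
RRRYYYRR
KRRYYYRR
RRRYYYRR
RRRRRRRR

Answer: RRRRBBRR
RRRRBBRR
RRRRBBRR
RRRYBBRR
RRRYYYRR
KRRYYYRR
RRRYYYRR
RRRRRRRR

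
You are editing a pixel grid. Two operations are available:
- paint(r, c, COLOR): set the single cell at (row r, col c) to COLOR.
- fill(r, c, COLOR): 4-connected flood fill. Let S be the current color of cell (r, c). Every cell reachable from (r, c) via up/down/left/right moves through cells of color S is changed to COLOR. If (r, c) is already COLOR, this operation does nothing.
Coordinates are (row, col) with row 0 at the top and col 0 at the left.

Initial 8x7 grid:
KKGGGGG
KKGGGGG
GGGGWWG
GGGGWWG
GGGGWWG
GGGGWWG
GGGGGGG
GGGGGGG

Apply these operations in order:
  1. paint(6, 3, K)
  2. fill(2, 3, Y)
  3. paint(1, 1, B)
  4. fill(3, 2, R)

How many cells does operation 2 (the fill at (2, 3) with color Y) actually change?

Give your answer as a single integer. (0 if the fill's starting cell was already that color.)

Answer: 43

Derivation:
After op 1 paint(6,3,K):
KKGGGGG
KKGGGGG
GGGGWWG
GGGGWWG
GGGGWWG
GGGGWWG
GGGKGGG
GGGGGGG
After op 2 fill(2,3,Y) [43 cells changed]:
KKYYYYY
KKYYYYY
YYYYWWY
YYYYWWY
YYYYWWY
YYYYWWY
YYYKYYY
YYYYYYY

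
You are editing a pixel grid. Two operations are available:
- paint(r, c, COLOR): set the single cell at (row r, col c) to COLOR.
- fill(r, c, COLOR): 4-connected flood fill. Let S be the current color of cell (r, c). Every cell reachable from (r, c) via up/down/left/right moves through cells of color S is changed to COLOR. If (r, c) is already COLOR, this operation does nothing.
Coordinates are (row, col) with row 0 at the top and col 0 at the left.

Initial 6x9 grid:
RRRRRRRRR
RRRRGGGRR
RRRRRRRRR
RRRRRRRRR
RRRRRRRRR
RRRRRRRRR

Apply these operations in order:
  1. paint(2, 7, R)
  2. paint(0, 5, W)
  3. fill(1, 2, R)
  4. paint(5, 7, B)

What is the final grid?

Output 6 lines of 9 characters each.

After op 1 paint(2,7,R):
RRRRRRRRR
RRRRGGGRR
RRRRRRRRR
RRRRRRRRR
RRRRRRRRR
RRRRRRRRR
After op 2 paint(0,5,W):
RRRRRWRRR
RRRRGGGRR
RRRRRRRRR
RRRRRRRRR
RRRRRRRRR
RRRRRRRRR
After op 3 fill(1,2,R) [0 cells changed]:
RRRRRWRRR
RRRRGGGRR
RRRRRRRRR
RRRRRRRRR
RRRRRRRRR
RRRRRRRRR
After op 4 paint(5,7,B):
RRRRRWRRR
RRRRGGGRR
RRRRRRRRR
RRRRRRRRR
RRRRRRRRR
RRRRRRRBR

Answer: RRRRRWRRR
RRRRGGGRR
RRRRRRRRR
RRRRRRRRR
RRRRRRRRR
RRRRRRRBR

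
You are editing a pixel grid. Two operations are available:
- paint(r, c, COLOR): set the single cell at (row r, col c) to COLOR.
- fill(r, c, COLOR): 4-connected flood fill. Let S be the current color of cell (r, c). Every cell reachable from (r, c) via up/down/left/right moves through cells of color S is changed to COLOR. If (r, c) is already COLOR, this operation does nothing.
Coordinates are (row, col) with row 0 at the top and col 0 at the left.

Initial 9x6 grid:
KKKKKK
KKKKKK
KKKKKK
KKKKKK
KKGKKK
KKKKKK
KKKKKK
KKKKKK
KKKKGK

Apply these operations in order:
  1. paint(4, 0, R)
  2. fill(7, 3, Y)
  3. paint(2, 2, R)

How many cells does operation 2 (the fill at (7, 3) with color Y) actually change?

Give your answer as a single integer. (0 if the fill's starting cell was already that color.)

After op 1 paint(4,0,R):
KKKKKK
KKKKKK
KKKKKK
KKKKKK
RKGKKK
KKKKKK
KKKKKK
KKKKKK
KKKKGK
After op 2 fill(7,3,Y) [51 cells changed]:
YYYYYY
YYYYYY
YYYYYY
YYYYYY
RYGYYY
YYYYYY
YYYYYY
YYYYYY
YYYYGY

Answer: 51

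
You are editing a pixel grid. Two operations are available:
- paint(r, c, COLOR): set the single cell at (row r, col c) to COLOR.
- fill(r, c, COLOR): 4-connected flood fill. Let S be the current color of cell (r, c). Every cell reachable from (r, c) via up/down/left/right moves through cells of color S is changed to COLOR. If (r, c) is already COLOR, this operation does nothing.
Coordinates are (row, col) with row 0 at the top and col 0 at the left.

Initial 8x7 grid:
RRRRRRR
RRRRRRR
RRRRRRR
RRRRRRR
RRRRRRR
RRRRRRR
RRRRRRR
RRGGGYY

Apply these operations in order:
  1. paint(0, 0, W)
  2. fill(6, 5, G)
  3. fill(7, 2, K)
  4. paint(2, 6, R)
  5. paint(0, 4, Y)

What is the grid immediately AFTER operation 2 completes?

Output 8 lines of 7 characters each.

After op 1 paint(0,0,W):
WRRRRRR
RRRRRRR
RRRRRRR
RRRRRRR
RRRRRRR
RRRRRRR
RRRRRRR
RRGGGYY
After op 2 fill(6,5,G) [50 cells changed]:
WGGGGGG
GGGGGGG
GGGGGGG
GGGGGGG
GGGGGGG
GGGGGGG
GGGGGGG
GGGGGYY

Answer: WGGGGGG
GGGGGGG
GGGGGGG
GGGGGGG
GGGGGGG
GGGGGGG
GGGGGGG
GGGGGYY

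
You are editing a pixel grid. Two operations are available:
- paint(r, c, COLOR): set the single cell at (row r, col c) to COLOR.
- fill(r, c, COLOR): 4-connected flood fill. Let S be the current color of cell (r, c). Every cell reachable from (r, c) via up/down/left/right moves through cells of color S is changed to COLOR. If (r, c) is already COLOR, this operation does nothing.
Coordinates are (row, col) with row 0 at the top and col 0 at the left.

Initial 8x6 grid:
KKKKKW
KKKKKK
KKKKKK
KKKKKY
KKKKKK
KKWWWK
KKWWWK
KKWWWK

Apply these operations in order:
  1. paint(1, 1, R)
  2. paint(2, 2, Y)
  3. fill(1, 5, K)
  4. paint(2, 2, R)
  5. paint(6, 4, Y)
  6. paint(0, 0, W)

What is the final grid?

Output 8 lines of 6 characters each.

After op 1 paint(1,1,R):
KKKKKW
KRKKKK
KKKKKK
KKKKKY
KKKKKK
KKWWWK
KKWWWK
KKWWWK
After op 2 paint(2,2,Y):
KKKKKW
KRKKKK
KKYKKK
KKKKKY
KKKKKK
KKWWWK
KKWWWK
KKWWWK
After op 3 fill(1,5,K) [0 cells changed]:
KKKKKW
KRKKKK
KKYKKK
KKKKKY
KKKKKK
KKWWWK
KKWWWK
KKWWWK
After op 4 paint(2,2,R):
KKKKKW
KRKKKK
KKRKKK
KKKKKY
KKKKKK
KKWWWK
KKWWWK
KKWWWK
After op 5 paint(6,4,Y):
KKKKKW
KRKKKK
KKRKKK
KKKKKY
KKKKKK
KKWWWK
KKWWYK
KKWWWK
After op 6 paint(0,0,W):
WKKKKW
KRKKKK
KKRKKK
KKKKKY
KKKKKK
KKWWWK
KKWWYK
KKWWWK

Answer: WKKKKW
KRKKKK
KKRKKK
KKKKKY
KKKKKK
KKWWWK
KKWWYK
KKWWWK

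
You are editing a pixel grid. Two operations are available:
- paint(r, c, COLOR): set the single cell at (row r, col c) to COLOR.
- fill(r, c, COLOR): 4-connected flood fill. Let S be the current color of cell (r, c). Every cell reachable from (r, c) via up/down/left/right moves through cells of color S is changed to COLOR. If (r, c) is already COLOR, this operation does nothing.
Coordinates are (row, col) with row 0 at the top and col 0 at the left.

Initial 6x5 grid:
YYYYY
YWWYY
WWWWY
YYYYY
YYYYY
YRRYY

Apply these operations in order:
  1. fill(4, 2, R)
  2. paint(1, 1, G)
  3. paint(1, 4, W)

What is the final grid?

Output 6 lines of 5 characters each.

Answer: RRRRR
RGWRW
WWWWR
RRRRR
RRRRR
RRRRR

Derivation:
After op 1 fill(4,2,R) [22 cells changed]:
RRRRR
RWWRR
WWWWR
RRRRR
RRRRR
RRRRR
After op 2 paint(1,1,G):
RRRRR
RGWRR
WWWWR
RRRRR
RRRRR
RRRRR
After op 3 paint(1,4,W):
RRRRR
RGWRW
WWWWR
RRRRR
RRRRR
RRRRR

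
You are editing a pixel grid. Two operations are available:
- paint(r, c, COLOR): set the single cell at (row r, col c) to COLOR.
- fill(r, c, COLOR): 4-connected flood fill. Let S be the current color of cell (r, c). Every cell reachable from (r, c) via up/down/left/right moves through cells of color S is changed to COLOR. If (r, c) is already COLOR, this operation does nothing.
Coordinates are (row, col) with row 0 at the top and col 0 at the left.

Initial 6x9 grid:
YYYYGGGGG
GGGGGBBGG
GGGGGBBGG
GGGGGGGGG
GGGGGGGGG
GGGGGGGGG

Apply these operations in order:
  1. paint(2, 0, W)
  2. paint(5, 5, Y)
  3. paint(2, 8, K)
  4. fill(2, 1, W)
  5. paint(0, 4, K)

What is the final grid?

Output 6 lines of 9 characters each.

After op 1 paint(2,0,W):
YYYYGGGGG
GGGGGBBGG
WGGGGBBGG
GGGGGGGGG
GGGGGGGGG
GGGGGGGGG
After op 2 paint(5,5,Y):
YYYYGGGGG
GGGGGBBGG
WGGGGBBGG
GGGGGGGGG
GGGGGGGGG
GGGGGYGGG
After op 3 paint(2,8,K):
YYYYGGGGG
GGGGGBBGG
WGGGGBBGK
GGGGGGGGG
GGGGGGGGG
GGGGGYGGG
After op 4 fill(2,1,W) [43 cells changed]:
YYYYWWWWW
WWWWWBBWW
WWWWWBBWK
WWWWWWWWW
WWWWWWWWW
WWWWWYWWW
After op 5 paint(0,4,K):
YYYYKWWWW
WWWWWBBWW
WWWWWBBWK
WWWWWWWWW
WWWWWWWWW
WWWWWYWWW

Answer: YYYYKWWWW
WWWWWBBWW
WWWWWBBWK
WWWWWWWWW
WWWWWWWWW
WWWWWYWWW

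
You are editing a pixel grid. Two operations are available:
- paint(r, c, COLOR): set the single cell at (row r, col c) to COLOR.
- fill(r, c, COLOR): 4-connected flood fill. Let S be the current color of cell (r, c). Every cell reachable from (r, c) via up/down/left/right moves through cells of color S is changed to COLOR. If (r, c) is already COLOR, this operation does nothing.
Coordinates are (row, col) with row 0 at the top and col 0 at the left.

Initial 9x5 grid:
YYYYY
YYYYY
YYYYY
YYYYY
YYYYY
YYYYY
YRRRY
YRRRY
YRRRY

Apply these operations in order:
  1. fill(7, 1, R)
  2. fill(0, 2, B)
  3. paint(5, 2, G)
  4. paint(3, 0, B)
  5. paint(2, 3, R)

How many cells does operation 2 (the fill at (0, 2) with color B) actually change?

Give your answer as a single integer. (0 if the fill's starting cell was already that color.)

Answer: 36

Derivation:
After op 1 fill(7,1,R) [0 cells changed]:
YYYYY
YYYYY
YYYYY
YYYYY
YYYYY
YYYYY
YRRRY
YRRRY
YRRRY
After op 2 fill(0,2,B) [36 cells changed]:
BBBBB
BBBBB
BBBBB
BBBBB
BBBBB
BBBBB
BRRRB
BRRRB
BRRRB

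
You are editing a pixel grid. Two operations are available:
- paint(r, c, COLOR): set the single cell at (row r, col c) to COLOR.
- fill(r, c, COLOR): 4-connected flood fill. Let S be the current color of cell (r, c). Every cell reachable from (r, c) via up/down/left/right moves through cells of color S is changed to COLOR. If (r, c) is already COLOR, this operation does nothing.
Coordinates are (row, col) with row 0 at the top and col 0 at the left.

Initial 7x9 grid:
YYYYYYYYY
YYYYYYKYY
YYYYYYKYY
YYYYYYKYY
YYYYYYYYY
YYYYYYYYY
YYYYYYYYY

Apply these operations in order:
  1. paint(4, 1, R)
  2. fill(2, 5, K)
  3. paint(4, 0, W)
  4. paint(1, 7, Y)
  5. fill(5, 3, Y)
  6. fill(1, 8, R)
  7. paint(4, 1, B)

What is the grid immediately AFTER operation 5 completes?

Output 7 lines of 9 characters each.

After op 1 paint(4,1,R):
YYYYYYYYY
YYYYYYKYY
YYYYYYKYY
YYYYYYKYY
YRYYYYYYY
YYYYYYYYY
YYYYYYYYY
After op 2 fill(2,5,K) [59 cells changed]:
KKKKKKKKK
KKKKKKKKK
KKKKKKKKK
KKKKKKKKK
KRKKKKKKK
KKKKKKKKK
KKKKKKKKK
After op 3 paint(4,0,W):
KKKKKKKKK
KKKKKKKKK
KKKKKKKKK
KKKKKKKKK
WRKKKKKKK
KKKKKKKKK
KKKKKKKKK
After op 4 paint(1,7,Y):
KKKKKKKKK
KKKKKKKYK
KKKKKKKKK
KKKKKKKKK
WRKKKKKKK
KKKKKKKKK
KKKKKKKKK
After op 5 fill(5,3,Y) [60 cells changed]:
YYYYYYYYY
YYYYYYYYY
YYYYYYYYY
YYYYYYYYY
WRYYYYYYY
YYYYYYYYY
YYYYYYYYY

Answer: YYYYYYYYY
YYYYYYYYY
YYYYYYYYY
YYYYYYYYY
WRYYYYYYY
YYYYYYYYY
YYYYYYYYY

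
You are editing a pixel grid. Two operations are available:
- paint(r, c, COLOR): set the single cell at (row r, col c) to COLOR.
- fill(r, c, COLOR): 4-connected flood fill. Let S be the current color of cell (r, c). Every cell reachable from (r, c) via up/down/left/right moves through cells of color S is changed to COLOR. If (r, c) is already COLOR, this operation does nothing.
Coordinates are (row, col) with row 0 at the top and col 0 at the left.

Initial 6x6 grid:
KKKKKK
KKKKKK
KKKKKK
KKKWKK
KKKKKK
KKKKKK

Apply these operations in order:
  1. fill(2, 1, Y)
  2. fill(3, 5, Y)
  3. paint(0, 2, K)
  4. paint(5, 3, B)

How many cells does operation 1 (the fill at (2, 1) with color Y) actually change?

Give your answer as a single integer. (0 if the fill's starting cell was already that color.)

After op 1 fill(2,1,Y) [35 cells changed]:
YYYYYY
YYYYYY
YYYYYY
YYYWYY
YYYYYY
YYYYYY

Answer: 35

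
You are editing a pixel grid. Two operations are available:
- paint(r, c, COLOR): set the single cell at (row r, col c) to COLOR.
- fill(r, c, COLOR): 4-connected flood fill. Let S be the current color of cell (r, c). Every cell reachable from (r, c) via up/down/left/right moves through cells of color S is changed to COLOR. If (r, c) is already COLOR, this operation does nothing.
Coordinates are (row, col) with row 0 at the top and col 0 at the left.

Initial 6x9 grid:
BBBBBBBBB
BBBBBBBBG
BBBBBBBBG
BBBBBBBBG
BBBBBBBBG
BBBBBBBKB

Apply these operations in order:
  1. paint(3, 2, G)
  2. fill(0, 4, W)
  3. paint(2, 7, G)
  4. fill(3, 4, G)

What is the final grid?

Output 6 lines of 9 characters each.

Answer: GGGGGGGGG
GGGGGGGGG
GGGGGGGGG
GGGGGGGGG
GGGGGGGGG
GGGGGGGKB

Derivation:
After op 1 paint(3,2,G):
BBBBBBBBB
BBBBBBBBG
BBBBBBBBG
BBGBBBBBG
BBBBBBBBG
BBBBBBBKB
After op 2 fill(0,4,W) [47 cells changed]:
WWWWWWWWW
WWWWWWWWG
WWWWWWWWG
WWGWWWWWG
WWWWWWWWG
WWWWWWWKB
After op 3 paint(2,7,G):
WWWWWWWWW
WWWWWWWWG
WWWWWWWGG
WWGWWWWWG
WWWWWWWWG
WWWWWWWKB
After op 4 fill(3,4,G) [46 cells changed]:
GGGGGGGGG
GGGGGGGGG
GGGGGGGGG
GGGGGGGGG
GGGGGGGGG
GGGGGGGKB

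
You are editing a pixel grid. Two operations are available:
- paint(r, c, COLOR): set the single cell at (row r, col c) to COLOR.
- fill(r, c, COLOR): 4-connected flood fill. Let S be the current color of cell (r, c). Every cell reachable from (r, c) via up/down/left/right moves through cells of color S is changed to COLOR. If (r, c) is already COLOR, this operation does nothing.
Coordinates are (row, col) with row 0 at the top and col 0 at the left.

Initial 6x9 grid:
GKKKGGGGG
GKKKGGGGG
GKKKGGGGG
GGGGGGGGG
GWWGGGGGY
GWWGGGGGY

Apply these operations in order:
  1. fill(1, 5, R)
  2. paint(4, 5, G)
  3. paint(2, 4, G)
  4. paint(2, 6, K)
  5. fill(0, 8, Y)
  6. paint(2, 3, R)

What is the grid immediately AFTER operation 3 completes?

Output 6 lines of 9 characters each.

After op 1 fill(1,5,R) [39 cells changed]:
RKKKRRRRR
RKKKRRRRR
RKKKRRRRR
RRRRRRRRR
RWWRRRRRY
RWWRRRRRY
After op 2 paint(4,5,G):
RKKKRRRRR
RKKKRRRRR
RKKKRRRRR
RRRRRRRRR
RWWRRGRRY
RWWRRRRRY
After op 3 paint(2,4,G):
RKKKRRRRR
RKKKRRRRR
RKKKGRRRR
RRRRRRRRR
RWWRRGRRY
RWWRRRRRY

Answer: RKKKRRRRR
RKKKRRRRR
RKKKGRRRR
RRRRRRRRR
RWWRRGRRY
RWWRRRRRY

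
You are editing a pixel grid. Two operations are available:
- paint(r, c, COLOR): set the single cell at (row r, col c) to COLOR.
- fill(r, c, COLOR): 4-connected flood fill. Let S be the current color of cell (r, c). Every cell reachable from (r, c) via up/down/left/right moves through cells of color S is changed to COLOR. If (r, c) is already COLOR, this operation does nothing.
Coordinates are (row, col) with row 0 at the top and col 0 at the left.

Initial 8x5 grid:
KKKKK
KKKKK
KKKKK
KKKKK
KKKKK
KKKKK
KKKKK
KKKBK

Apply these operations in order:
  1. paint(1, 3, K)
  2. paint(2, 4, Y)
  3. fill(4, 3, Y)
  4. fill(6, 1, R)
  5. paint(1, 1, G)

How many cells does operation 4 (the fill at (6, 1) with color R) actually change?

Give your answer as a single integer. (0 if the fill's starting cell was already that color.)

After op 1 paint(1,3,K):
KKKKK
KKKKK
KKKKK
KKKKK
KKKKK
KKKKK
KKKKK
KKKBK
After op 2 paint(2,4,Y):
KKKKK
KKKKK
KKKKY
KKKKK
KKKKK
KKKKK
KKKKK
KKKBK
After op 3 fill(4,3,Y) [38 cells changed]:
YYYYY
YYYYY
YYYYY
YYYYY
YYYYY
YYYYY
YYYYY
YYYBY
After op 4 fill(6,1,R) [39 cells changed]:
RRRRR
RRRRR
RRRRR
RRRRR
RRRRR
RRRRR
RRRRR
RRRBR

Answer: 39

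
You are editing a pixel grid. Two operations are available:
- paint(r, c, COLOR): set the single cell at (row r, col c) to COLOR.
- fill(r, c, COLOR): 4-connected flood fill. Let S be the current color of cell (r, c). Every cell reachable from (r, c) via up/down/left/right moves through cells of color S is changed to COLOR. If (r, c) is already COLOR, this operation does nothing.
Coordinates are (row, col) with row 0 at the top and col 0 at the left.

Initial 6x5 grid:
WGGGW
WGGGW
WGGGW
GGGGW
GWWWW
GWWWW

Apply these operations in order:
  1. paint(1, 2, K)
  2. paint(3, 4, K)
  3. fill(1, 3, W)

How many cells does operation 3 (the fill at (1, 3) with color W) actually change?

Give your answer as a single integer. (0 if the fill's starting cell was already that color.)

Answer: 14

Derivation:
After op 1 paint(1,2,K):
WGGGW
WGKGW
WGGGW
GGGGW
GWWWW
GWWWW
After op 2 paint(3,4,K):
WGGGW
WGKGW
WGGGW
GGGGK
GWWWW
GWWWW
After op 3 fill(1,3,W) [14 cells changed]:
WWWWW
WWKWW
WWWWW
WWWWK
WWWWW
WWWWW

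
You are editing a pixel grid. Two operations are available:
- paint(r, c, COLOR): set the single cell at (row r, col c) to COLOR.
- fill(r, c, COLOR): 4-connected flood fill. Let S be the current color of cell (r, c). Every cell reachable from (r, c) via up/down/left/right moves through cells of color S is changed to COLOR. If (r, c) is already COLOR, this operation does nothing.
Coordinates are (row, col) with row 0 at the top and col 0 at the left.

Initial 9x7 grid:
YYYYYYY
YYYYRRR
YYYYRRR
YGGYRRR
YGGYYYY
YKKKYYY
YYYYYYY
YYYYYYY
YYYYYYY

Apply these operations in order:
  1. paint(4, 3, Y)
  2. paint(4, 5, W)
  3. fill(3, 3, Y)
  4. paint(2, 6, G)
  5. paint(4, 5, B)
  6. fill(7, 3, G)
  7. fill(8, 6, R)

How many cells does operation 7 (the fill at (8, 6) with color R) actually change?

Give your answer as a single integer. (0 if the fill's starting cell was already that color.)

After op 1 paint(4,3,Y):
YYYYYYY
YYYYRRR
YYYYRRR
YGGYRRR
YGGYYYY
YKKKYYY
YYYYYYY
YYYYYYY
YYYYYYY
After op 2 paint(4,5,W):
YYYYYYY
YYYYRRR
YYYYRRR
YGGYRRR
YGGYYWY
YKKKYYY
YYYYYYY
YYYYYYY
YYYYYYY
After op 3 fill(3,3,Y) [0 cells changed]:
YYYYYYY
YYYYRRR
YYYYRRR
YGGYRRR
YGGYYWY
YKKKYYY
YYYYYYY
YYYYYYY
YYYYYYY
After op 4 paint(2,6,G):
YYYYYYY
YYYYRRR
YYYYRRG
YGGYRRR
YGGYYWY
YKKKYYY
YYYYYYY
YYYYYYY
YYYYYYY
After op 5 paint(4,5,B):
YYYYYYY
YYYYRRR
YYYYRRG
YGGYRRR
YGGYYBY
YKKKYYY
YYYYYYY
YYYYYYY
YYYYYYY
After op 6 fill(7,3,G) [46 cells changed]:
GGGGGGG
GGGGRRR
GGGGRRG
GGGGRRR
GGGGGBG
GKKKGGG
GGGGGGG
GGGGGGG
GGGGGGG
After op 7 fill(8,6,R) [50 cells changed]:
RRRRRRR
RRRRRRR
RRRRRRG
RRRRRRR
RRRRRBR
RKKKRRR
RRRRRRR
RRRRRRR
RRRRRRR

Answer: 50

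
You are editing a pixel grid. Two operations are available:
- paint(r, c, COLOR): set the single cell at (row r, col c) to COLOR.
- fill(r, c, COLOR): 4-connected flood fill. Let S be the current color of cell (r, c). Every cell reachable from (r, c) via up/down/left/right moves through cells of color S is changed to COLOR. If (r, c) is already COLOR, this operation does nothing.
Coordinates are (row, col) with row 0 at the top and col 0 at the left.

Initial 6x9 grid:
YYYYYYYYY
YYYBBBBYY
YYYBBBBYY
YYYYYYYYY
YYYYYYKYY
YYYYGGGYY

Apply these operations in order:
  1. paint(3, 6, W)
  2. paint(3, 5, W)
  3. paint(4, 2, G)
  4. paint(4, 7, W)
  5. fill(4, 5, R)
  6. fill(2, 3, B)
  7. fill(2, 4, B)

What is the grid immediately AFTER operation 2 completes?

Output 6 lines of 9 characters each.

Answer: YYYYYYYYY
YYYBBBBYY
YYYBBBBYY
YYYYYWWYY
YYYYYYKYY
YYYYGGGYY

Derivation:
After op 1 paint(3,6,W):
YYYYYYYYY
YYYBBBBYY
YYYBBBBYY
YYYYYYWYY
YYYYYYKYY
YYYYGGGYY
After op 2 paint(3,5,W):
YYYYYYYYY
YYYBBBBYY
YYYBBBBYY
YYYYYWWYY
YYYYYYKYY
YYYYGGGYY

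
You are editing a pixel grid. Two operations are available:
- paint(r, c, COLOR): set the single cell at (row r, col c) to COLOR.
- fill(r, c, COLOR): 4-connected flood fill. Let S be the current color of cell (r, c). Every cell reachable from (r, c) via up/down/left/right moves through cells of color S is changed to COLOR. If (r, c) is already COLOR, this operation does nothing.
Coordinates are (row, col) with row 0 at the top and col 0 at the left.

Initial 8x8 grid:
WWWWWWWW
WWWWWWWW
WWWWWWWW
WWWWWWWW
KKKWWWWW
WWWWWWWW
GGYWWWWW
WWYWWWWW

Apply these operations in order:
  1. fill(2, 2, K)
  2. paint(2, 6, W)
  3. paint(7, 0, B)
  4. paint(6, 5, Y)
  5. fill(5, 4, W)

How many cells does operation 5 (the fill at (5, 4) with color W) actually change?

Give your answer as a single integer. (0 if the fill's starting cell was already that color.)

After op 1 fill(2,2,K) [55 cells changed]:
KKKKKKKK
KKKKKKKK
KKKKKKKK
KKKKKKKK
KKKKKKKK
KKKKKKKK
GGYKKKKK
WWYKKKKK
After op 2 paint(2,6,W):
KKKKKKKK
KKKKKKKK
KKKKKKWK
KKKKKKKK
KKKKKKKK
KKKKKKKK
GGYKKKKK
WWYKKKKK
After op 3 paint(7,0,B):
KKKKKKKK
KKKKKKKK
KKKKKKWK
KKKKKKKK
KKKKKKKK
KKKKKKKK
GGYKKKKK
BWYKKKKK
After op 4 paint(6,5,Y):
KKKKKKKK
KKKKKKKK
KKKKKKWK
KKKKKKKK
KKKKKKKK
KKKKKKKK
GGYKKYKK
BWYKKKKK
After op 5 fill(5,4,W) [56 cells changed]:
WWWWWWWW
WWWWWWWW
WWWWWWWW
WWWWWWWW
WWWWWWWW
WWWWWWWW
GGYWWYWW
BWYWWWWW

Answer: 56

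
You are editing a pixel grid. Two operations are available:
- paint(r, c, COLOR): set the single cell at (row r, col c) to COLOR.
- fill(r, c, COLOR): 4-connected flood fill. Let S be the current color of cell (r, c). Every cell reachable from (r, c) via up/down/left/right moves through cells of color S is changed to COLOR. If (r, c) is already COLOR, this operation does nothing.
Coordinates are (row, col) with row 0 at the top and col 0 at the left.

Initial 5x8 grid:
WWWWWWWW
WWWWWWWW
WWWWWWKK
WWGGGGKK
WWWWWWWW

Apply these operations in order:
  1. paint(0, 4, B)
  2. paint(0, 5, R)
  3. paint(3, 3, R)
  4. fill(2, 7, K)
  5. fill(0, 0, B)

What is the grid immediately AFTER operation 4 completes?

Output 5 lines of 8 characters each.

Answer: WWWWBRWW
WWWWWWWW
WWWWWWKK
WWGRGGKK
WWWWWWWW

Derivation:
After op 1 paint(0,4,B):
WWWWBWWW
WWWWWWWW
WWWWWWKK
WWGGGGKK
WWWWWWWW
After op 2 paint(0,5,R):
WWWWBRWW
WWWWWWWW
WWWWWWKK
WWGGGGKK
WWWWWWWW
After op 3 paint(3,3,R):
WWWWBRWW
WWWWWWWW
WWWWWWKK
WWGRGGKK
WWWWWWWW
After op 4 fill(2,7,K) [0 cells changed]:
WWWWBRWW
WWWWWWWW
WWWWWWKK
WWGRGGKK
WWWWWWWW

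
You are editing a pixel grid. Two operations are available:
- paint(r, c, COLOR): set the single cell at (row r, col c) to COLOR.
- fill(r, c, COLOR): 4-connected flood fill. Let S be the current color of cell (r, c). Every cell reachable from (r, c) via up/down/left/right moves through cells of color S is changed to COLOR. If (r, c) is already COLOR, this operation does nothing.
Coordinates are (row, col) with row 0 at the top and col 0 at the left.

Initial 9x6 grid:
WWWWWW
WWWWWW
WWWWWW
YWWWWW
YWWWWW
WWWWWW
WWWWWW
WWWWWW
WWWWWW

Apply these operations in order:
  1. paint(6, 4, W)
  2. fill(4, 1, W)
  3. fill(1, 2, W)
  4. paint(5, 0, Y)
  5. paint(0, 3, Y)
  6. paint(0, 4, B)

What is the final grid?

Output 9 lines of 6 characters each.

Answer: WWWYBW
WWWWWW
WWWWWW
YWWWWW
YWWWWW
YWWWWW
WWWWWW
WWWWWW
WWWWWW

Derivation:
After op 1 paint(6,4,W):
WWWWWW
WWWWWW
WWWWWW
YWWWWW
YWWWWW
WWWWWW
WWWWWW
WWWWWW
WWWWWW
After op 2 fill(4,1,W) [0 cells changed]:
WWWWWW
WWWWWW
WWWWWW
YWWWWW
YWWWWW
WWWWWW
WWWWWW
WWWWWW
WWWWWW
After op 3 fill(1,2,W) [0 cells changed]:
WWWWWW
WWWWWW
WWWWWW
YWWWWW
YWWWWW
WWWWWW
WWWWWW
WWWWWW
WWWWWW
After op 4 paint(5,0,Y):
WWWWWW
WWWWWW
WWWWWW
YWWWWW
YWWWWW
YWWWWW
WWWWWW
WWWWWW
WWWWWW
After op 5 paint(0,3,Y):
WWWYWW
WWWWWW
WWWWWW
YWWWWW
YWWWWW
YWWWWW
WWWWWW
WWWWWW
WWWWWW
After op 6 paint(0,4,B):
WWWYBW
WWWWWW
WWWWWW
YWWWWW
YWWWWW
YWWWWW
WWWWWW
WWWWWW
WWWWWW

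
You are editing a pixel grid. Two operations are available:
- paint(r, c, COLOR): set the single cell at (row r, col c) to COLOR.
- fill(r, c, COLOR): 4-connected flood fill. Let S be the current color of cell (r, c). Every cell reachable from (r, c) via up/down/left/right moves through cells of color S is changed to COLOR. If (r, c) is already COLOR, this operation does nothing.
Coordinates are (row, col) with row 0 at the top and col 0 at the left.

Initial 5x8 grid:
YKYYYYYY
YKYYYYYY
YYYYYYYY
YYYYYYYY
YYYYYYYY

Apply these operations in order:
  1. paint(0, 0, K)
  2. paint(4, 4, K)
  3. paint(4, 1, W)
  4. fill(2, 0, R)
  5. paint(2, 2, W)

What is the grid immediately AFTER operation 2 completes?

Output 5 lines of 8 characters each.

After op 1 paint(0,0,K):
KKYYYYYY
YKYYYYYY
YYYYYYYY
YYYYYYYY
YYYYYYYY
After op 2 paint(4,4,K):
KKYYYYYY
YKYYYYYY
YYYYYYYY
YYYYYYYY
YYYYKYYY

Answer: KKYYYYYY
YKYYYYYY
YYYYYYYY
YYYYYYYY
YYYYKYYY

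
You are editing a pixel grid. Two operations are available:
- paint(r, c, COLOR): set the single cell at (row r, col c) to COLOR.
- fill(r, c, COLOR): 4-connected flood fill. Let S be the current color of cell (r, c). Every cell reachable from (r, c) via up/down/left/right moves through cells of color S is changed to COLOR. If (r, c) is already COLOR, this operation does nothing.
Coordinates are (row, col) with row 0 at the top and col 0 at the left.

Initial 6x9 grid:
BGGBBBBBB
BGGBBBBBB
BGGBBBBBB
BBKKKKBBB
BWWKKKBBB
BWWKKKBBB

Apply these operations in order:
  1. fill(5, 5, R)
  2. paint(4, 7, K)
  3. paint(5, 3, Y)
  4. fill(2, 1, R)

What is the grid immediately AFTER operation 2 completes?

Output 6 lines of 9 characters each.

After op 1 fill(5,5,R) [10 cells changed]:
BGGBBBBBB
BGGBBBBBB
BGGBBBBBB
BBRRRRBBB
BWWRRRBBB
BWWRRRBBB
After op 2 paint(4,7,K):
BGGBBBBBB
BGGBBBBBB
BGGBBBBBB
BBRRRRBBB
BWWRRRBKB
BWWRRRBBB

Answer: BGGBBBBBB
BGGBBBBBB
BGGBBBBBB
BBRRRRBBB
BWWRRRBKB
BWWRRRBBB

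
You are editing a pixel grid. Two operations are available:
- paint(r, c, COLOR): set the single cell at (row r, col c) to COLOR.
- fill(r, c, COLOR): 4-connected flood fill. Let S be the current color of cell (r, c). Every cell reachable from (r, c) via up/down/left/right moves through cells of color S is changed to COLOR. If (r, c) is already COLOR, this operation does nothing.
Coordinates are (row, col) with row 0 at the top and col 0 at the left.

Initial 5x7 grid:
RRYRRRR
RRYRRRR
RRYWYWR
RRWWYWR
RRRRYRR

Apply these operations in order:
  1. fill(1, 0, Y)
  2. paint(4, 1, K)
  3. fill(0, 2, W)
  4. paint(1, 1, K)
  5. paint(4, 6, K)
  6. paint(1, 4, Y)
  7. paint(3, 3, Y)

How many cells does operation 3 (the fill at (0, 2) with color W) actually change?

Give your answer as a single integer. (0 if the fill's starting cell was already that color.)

Answer: 12

Derivation:
After op 1 fill(1,0,Y) [12 cells changed]:
YYYRRRR
YYYRRRR
YYYWYWR
YYWWYWR
YYYYYRR
After op 2 paint(4,1,K):
YYYRRRR
YYYRRRR
YYYWYWR
YYWWYWR
YKYYYRR
After op 3 fill(0,2,W) [12 cells changed]:
WWWRRRR
WWWRRRR
WWWWYWR
WWWWYWR
WKYYYRR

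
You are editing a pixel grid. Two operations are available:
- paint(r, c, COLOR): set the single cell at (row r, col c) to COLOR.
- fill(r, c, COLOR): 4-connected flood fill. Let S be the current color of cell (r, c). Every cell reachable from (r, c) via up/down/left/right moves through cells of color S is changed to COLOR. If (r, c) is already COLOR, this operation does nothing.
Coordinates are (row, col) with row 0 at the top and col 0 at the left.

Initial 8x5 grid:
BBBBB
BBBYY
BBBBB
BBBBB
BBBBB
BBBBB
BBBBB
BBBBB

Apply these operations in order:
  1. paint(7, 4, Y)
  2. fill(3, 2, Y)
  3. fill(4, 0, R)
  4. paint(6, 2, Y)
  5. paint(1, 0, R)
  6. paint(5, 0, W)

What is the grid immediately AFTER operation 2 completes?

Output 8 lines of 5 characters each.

After op 1 paint(7,4,Y):
BBBBB
BBBYY
BBBBB
BBBBB
BBBBB
BBBBB
BBBBB
BBBBY
After op 2 fill(3,2,Y) [37 cells changed]:
YYYYY
YYYYY
YYYYY
YYYYY
YYYYY
YYYYY
YYYYY
YYYYY

Answer: YYYYY
YYYYY
YYYYY
YYYYY
YYYYY
YYYYY
YYYYY
YYYYY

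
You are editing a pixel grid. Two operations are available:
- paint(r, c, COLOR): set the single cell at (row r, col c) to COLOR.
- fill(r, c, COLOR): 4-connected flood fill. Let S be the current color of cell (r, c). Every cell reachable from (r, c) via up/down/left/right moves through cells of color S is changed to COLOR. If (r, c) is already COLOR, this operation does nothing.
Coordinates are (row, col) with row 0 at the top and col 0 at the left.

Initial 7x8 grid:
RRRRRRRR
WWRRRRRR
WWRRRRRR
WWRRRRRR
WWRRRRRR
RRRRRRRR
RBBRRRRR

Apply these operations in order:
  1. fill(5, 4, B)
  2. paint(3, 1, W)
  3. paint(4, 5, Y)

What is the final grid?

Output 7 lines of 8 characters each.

After op 1 fill(5,4,B) [46 cells changed]:
BBBBBBBB
WWBBBBBB
WWBBBBBB
WWBBBBBB
WWBBBBBB
BBBBBBBB
BBBBBBBB
After op 2 paint(3,1,W):
BBBBBBBB
WWBBBBBB
WWBBBBBB
WWBBBBBB
WWBBBBBB
BBBBBBBB
BBBBBBBB
After op 3 paint(4,5,Y):
BBBBBBBB
WWBBBBBB
WWBBBBBB
WWBBBBBB
WWBBBYBB
BBBBBBBB
BBBBBBBB

Answer: BBBBBBBB
WWBBBBBB
WWBBBBBB
WWBBBBBB
WWBBBYBB
BBBBBBBB
BBBBBBBB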